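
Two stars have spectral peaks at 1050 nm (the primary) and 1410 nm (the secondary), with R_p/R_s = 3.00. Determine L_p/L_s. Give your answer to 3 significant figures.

29.3

Wien's law gives T ∝ 1/λ_max, so T_p/T_s = λ_s/λ_p = 1410/1050 = 1.343.
Then L ∝ R²T⁴ gives L_p/L_s = (3.00)² × (1.343)⁴ = 9.000 × 3.252 = 29.27.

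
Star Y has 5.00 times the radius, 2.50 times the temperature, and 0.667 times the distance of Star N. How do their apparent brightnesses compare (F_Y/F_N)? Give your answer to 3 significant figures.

2.20×10^3

L_Y/L_N = (R_Y/R_N)²(T_Y/T_N)⁴ = (5.00)² × (2.50)⁴ = 976.6.
F_Y/F_N = (L_Y/L_N)/(d_Y/d_N)² = 976.6 / (0.667)² = 2195.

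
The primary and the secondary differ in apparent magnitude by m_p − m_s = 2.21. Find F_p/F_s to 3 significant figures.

F_p/F_s = 10^(−(m_p − m_s)/2.5) = 10^(-2.21/2.5) = 10^-0.884 = 0.1306.

0.131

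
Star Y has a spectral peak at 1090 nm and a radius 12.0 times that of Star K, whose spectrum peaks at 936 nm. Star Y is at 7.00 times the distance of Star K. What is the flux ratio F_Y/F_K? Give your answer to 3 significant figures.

1.60

Wien's law: T_Y/T_K = λ_K/λ_Y = 936/1090 = 0.8587.
L_Y/L_K = (R_Y/R_K)²(T_Y/T_K)⁴ = (12.0)²(0.8587)⁴ = 78.30.
F_Y/F_K = (L_Y/L_K)/(d_Y/d_K)² = 78.30/(7.00)² = 1.598.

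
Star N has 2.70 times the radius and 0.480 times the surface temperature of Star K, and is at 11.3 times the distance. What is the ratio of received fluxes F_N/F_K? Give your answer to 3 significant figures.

L_N/L_K = (R_N/R_K)²(T_N/T_K)⁴ = (2.70)² × (0.480)⁴ = 0.3870.
F_N/F_K = (L_N/L_K)/(d_N/d_K)² = 0.3870 / (11.3)² = 0.003031.

0.00303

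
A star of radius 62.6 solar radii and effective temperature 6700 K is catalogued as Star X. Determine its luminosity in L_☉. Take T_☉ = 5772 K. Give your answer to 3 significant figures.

7.11×10^3 L_☉

L/L_☉ = (R/R_☉)² (T/T_☉)⁴ = (62.6)² × (6700/5772)⁴
       = 3919 × (1.161)⁴ = 3919 × 1.815 = 7114.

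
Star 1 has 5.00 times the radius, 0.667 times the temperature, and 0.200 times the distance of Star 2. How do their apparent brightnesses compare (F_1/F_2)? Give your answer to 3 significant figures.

L_1/L_2 = (R_1/R_2)²(T_1/T_2)⁴ = (5.00)² × (0.667)⁴ = 4.948.
F_1/F_2 = (L_1/L_2)/(d_1/d_2)² = 4.948 / (0.200)² = 123.7.

124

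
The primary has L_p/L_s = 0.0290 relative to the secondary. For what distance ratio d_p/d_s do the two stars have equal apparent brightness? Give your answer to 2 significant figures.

Equal flux requires L_p/d_p² = L_s/d_s², so d_p/d_s = √(L_p/L_s)
= √(0.0290) = 0.1703.

0.17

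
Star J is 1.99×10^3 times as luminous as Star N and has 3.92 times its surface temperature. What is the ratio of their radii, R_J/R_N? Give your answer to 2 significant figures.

2.9

L ∝ R²T⁴ gives R ∝ √L / T², so
R_J/R_N = √(1.99×10^3) / (3.92)² = 44.61 / 15.37 = 2.903.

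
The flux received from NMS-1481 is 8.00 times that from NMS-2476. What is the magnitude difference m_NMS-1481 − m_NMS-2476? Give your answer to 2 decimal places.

m_NMS-1481 − m_NMS-2476 = −2.5 log₁₀(F_NMS-1481/F_NMS-2476) = −2.5 log₁₀(8.00) = −2.5 × (0.903) = -2.258.

-2.26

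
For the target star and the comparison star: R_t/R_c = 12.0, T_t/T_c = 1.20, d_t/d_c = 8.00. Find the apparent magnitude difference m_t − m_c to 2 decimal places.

L_t/L_c = (12.0)²(1.20)⁴ = 298.6.
F_t/F_c = (L_t/L_c)/(d_t/d_c)² = 298.6/64.00 = 4.666.
m_t − m_c = −2.5 log₁₀(4.666) = -1.67.

-1.67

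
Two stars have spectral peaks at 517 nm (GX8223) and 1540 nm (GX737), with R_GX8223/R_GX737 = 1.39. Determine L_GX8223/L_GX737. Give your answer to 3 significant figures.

Wien's law gives T ∝ 1/λ_max, so T_GX8223/T_GX737 = λ_GX737/λ_GX8223 = 1540/517 = 2.979.
Then L ∝ R²T⁴ gives L_GX8223/L_GX737 = (1.39)² × (2.979)⁴ = 1.932 × 78.73 = 152.1.

152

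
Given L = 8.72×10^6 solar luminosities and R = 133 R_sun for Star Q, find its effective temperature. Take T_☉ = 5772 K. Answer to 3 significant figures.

T/T_☉ = (L/L_☉)^(1/4) / (R/R_☉)^(1/2)
T = 5772 × (8.72×10^6)^(1/4) / √(133) = 5772 × 54.34 / 11.53 = 2.720×10^4 K.

2.72×10^4 K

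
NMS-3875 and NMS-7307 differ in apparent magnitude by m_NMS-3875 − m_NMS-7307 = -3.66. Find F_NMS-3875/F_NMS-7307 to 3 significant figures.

29.1

F_NMS-3875/F_NMS-7307 = 10^(−(m_NMS-3875 − m_NMS-7307)/2.5) = 10^(3.66/2.5) = 10^1.464 = 29.11.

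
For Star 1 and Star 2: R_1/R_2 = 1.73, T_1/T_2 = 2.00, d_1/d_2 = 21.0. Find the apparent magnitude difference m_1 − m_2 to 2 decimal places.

2.41

L_1/L_2 = (1.73)²(2.00)⁴ = 47.89.
F_1/F_2 = (L_1/L_2)/(d_1/d_2)² = 47.89/441.0 = 0.1086.
m_1 − m_2 = −2.5 log₁₀(0.1086) = 2.41.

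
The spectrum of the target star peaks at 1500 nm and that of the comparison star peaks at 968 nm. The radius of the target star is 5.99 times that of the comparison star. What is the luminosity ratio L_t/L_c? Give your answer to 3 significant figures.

6.22

Wien's law gives T ∝ 1/λ_max, so T_t/T_c = λ_c/λ_t = 968/1500 = 0.6453.
Then L ∝ R²T⁴ gives L_t/L_c = (5.99)² × (0.6453)⁴ = 35.88 × 0.1734 = 6.223.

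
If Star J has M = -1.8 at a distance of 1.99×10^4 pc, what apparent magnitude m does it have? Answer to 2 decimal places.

m = M + 5 log₁₀(d/10 pc) = -1.8 + 5 log₁₀(1.99×10^4/10)
  = -1.8 + 5 × 3.299 = -1.8 + 16.49 = 14.69.

14.69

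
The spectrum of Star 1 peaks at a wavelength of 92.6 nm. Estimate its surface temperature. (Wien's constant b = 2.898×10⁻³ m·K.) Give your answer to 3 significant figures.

T = b/λ_max = 2.898×10⁻³ / (92.6×10⁻⁹) = 3.130×10^4 K.

3.13×10^4 K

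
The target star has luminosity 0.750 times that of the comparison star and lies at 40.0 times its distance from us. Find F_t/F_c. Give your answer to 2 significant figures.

4.7×10^-4

F = L/(4πd²), so F_t/F_c = (L_t/L_c) / (d_t/d_c)²
= 0.750 / (40.0)² = 0.750 / 1600 = 4.687×10^-4.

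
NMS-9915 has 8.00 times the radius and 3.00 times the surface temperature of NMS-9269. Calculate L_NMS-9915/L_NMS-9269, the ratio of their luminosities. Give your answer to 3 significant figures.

5.18×10^3

From the Stefan–Boltzmann law, L ∝ R²T⁴, so
L_NMS-9915/L_NMS-9269 = (R_NMS-9915/R_NMS-9269)² (T_NMS-9915/T_NMS-9269)⁴ = (8.00)² × (3.00)⁴ = 64.00 × 81.00 = 5184.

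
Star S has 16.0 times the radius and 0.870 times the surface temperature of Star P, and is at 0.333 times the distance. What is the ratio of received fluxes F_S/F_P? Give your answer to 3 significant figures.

1.32×10^3

L_S/L_P = (R_S/R_P)²(T_S/T_P)⁴ = (16.0)² × (0.870)⁴ = 146.7.
F_S/F_P = (L_S/L_P)/(d_S/d_P)² = 146.7 / (0.333)² = 1323.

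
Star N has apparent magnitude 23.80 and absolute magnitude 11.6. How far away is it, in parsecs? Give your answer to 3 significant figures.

m − M = 5 log₁₀(d/10 pc)
23.80 − (11.6) = 12.20 = 5 log₁₀(d/10)
d = 10 × 10^(12.20/5) = 10 × 10^2.440 = 2754 pc.

2.75×10^3 pc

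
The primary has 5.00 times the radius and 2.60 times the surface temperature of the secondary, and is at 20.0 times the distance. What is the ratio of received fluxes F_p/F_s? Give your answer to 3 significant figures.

L_p/L_s = (R_p/R_s)²(T_p/T_s)⁴ = (5.00)² × (2.60)⁴ = 1142.
F_p/F_s = (L_p/L_s)/(d_p/d_s)² = 1142 / (20.0)² = 2.856.

2.86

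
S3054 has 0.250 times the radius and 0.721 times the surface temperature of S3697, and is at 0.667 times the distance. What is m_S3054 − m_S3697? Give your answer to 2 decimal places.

3.55

L_S3054/L_S3697 = (0.250)²(0.721)⁴ = 0.01689.
F_S3054/F_S3697 = (L_S3054/L_S3697)/(d_S3054/d_S3697)² = 0.01689/0.4449 = 0.03796.
m_S3054 − m_S3697 = −2.5 log₁₀(0.03796) = 3.55.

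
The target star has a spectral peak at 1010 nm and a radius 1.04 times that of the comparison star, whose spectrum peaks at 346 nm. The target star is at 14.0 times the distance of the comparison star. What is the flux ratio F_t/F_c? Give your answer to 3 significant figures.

7.60×10^-5

Wien's law: T_t/T_c = λ_c/λ_t = 346/1010 = 0.3426.
L_t/L_c = (R_t/R_c)²(T_t/T_c)⁴ = (1.04)²(0.3426)⁴ = 0.01490.
F_t/F_c = (L_t/L_c)/(d_t/d_c)² = 0.01490/(14.0)² = 7.600×10^-5.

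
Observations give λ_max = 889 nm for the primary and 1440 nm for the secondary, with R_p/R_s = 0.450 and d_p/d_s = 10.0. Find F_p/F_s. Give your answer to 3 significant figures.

Wien's law: T_p/T_s = λ_s/λ_p = 1440/889 = 1.620.
L_p/L_s = (R_p/R_s)²(T_p/T_s)⁴ = (0.450)²(1.620)⁴ = 1.394.
F_p/F_s = (L_p/L_s)/(d_p/d_s)² = 1.394/(10.0)² = 0.01394.

0.0139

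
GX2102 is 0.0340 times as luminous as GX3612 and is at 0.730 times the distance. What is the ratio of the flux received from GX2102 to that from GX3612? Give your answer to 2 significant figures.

F = L/(4πd²), so F_GX2102/F_GX3612 = (L_GX2102/L_GX3612) / (d_GX2102/d_GX3612)²
= 0.0340 / (0.730)² = 0.0340 / 0.5329 = 0.06380.

0.064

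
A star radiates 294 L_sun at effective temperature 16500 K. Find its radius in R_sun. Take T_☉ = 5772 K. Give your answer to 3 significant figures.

R/R_☉ = √(L/L_☉) / (T/T_☉)² = √(294) / (2.859)²
       = 17.15 / 8.172 = 2.098.

2.10 R_sun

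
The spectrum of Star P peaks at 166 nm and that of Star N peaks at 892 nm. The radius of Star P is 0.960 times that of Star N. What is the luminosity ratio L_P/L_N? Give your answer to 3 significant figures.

768

Wien's law gives T ∝ 1/λ_max, so T_P/T_N = λ_N/λ_P = 892/166 = 5.373.
Then L ∝ R²T⁴ gives L_P/L_N = (0.960)² × (5.373)⁴ = 0.9216 × 833.7 = 768.4.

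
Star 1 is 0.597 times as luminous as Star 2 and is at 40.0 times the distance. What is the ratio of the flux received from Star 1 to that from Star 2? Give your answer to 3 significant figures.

3.73×10^-4

F = L/(4πd²), so F_1/F_2 = (L_1/L_2) / (d_1/d_2)²
= 0.597 / (40.0)² = 0.597 / 1600 = 3.731×10^-4.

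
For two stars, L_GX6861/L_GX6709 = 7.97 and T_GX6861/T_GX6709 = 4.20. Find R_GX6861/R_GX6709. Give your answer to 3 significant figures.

L ∝ R²T⁴ gives R ∝ √L / T², so
R_GX6861/R_GX6709 = √(7.97) / (4.20)² = 2.823 / 17.64 = 0.1600.

0.160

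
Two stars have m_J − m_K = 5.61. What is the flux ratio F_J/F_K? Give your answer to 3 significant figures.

0.00570

F_J/F_K = 10^(−(m_J − m_K)/2.5) = 10^(-5.61/2.5) = 10^-2.244 = 0.005702.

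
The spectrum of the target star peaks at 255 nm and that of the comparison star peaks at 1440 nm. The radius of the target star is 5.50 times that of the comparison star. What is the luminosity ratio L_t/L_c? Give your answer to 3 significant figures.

3.08×10^4

Wien's law gives T ∝ 1/λ_max, so T_t/T_c = λ_c/λ_t = 1440/255 = 5.647.
Then L ∝ R²T⁴ gives L_t/L_c = (5.50)² × (5.647)⁴ = 30.25 × 1017 = 3.076×10^4.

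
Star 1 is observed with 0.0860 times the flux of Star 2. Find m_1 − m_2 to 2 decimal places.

m_1 − m_2 = −2.5 log₁₀(F_1/F_2) = −2.5 log₁₀(0.0860) = −2.5 × (-1.066) = 2.664.

2.66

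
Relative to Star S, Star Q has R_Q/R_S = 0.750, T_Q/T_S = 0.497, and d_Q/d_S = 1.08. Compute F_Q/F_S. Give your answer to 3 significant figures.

0.0294

L_Q/L_S = (R_Q/R_S)²(T_Q/T_S)⁴ = (0.750)² × (0.497)⁴ = 0.03432.
F_Q/F_S = (L_Q/L_S)/(d_Q/d_S)² = 0.03432 / (1.08)² = 0.02942.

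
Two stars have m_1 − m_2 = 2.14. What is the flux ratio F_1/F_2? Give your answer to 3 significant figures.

F_1/F_2 = 10^(−(m_1 − m_2)/2.5) = 10^(-2.14/2.5) = 10^-0.856 = 0.1393.

0.139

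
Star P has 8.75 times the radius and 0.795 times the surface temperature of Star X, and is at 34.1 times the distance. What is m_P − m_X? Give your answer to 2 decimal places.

3.95

L_P/L_X = (8.75)²(0.795)⁴ = 30.58.
F_P/F_X = (L_P/L_X)/(d_P/d_X)² = 30.58/1163 = 0.02630.
m_P − m_X = −2.5 log₁₀(0.02630) = 3.95.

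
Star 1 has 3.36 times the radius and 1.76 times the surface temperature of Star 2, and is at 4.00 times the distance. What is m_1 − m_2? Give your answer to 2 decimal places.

-2.08

L_1/L_2 = (3.36)²(1.76)⁴ = 108.3.
F_1/F_2 = (L_1/L_2)/(d_1/d_2)² = 108.3/16.00 = 6.770.
m_1 − m_2 = −2.5 log₁₀(6.770) = -2.08.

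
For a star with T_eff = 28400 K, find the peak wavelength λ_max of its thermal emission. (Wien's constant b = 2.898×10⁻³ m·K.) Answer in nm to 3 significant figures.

102 nm

λ_max = b/T = 2.898×10⁻³ / 28400 = 1.02×10^-7 m = 102.0 nm.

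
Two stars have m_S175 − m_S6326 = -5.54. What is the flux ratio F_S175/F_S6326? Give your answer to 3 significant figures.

F_S175/F_S6326 = 10^(−(m_S175 − m_S6326)/2.5) = 10^(5.54/2.5) = 10^2.216 = 164.4.

164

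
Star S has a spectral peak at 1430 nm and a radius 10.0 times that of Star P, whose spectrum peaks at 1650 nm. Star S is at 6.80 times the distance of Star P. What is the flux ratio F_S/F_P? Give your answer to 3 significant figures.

3.83

Wien's law: T_S/T_P = λ_P/λ_S = 1650/1430 = 1.154.
L_S/L_P = (R_S/R_P)²(T_S/T_P)⁴ = (10.0)²(1.154)⁴ = 177.3.
F_S/F_P = (L_S/L_P)/(d_S/d_P)² = 177.3/(6.80)² = 3.833.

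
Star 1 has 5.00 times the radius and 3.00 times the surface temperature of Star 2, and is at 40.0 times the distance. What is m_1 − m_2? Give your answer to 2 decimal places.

L_1/L_2 = (5.00)²(3.00)⁴ = 2025.
F_1/F_2 = (L_1/L_2)/(d_1/d_2)² = 2025/1600 = 1.266.
m_1 − m_2 = −2.5 log₁₀(1.266) = -0.26.

-0.26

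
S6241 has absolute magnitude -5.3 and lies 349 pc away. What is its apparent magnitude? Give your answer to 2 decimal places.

m = M + 5 log₁₀(d/10 pc) = -5.3 + 5 log₁₀(349/10)
  = -5.3 + 5 × 1.543 = -5.3 + 7.71 = 2.41.

2.41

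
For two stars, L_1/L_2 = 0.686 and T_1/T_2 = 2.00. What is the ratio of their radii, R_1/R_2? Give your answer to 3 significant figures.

L ∝ R²T⁴ gives R ∝ √L / T², so
R_1/R_2 = √(0.686) / (2.00)² = 0.8283 / 4.000 = 0.2071.

0.207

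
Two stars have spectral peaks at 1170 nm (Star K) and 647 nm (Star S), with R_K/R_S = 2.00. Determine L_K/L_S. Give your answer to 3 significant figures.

0.374

Wien's law gives T ∝ 1/λ_max, so T_K/T_S = λ_S/λ_K = 647/1170 = 0.5530.
Then L ∝ R²T⁴ gives L_K/L_S = (2.00)² × (0.5530)⁴ = 4.000 × 0.09351 = 0.3741.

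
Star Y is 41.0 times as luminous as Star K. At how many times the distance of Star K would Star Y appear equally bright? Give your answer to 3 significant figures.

Equal flux requires L_Y/d_Y² = L_K/d_K², so d_Y/d_K = √(L_Y/L_K)
= √(41.0) = 6.403.

6.40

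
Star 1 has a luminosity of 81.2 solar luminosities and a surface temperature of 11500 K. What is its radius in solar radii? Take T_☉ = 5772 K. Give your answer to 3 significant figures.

2.27 solar radii

R/R_☉ = √(L/L_☉) / (T/T_☉)² = √(81.2) / (1.992)²
       = 9.011 / 3.970 = 2.270.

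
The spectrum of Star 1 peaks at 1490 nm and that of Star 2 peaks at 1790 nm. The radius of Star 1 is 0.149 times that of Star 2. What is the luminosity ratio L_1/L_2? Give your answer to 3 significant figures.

0.0462

Wien's law gives T ∝ 1/λ_max, so T_1/T_2 = λ_2/λ_1 = 1790/1490 = 1.201.
Then L ∝ R²T⁴ gives L_1/L_2 = (0.149)² × (1.201)⁴ = 0.02220 × 2.083 = 0.04624.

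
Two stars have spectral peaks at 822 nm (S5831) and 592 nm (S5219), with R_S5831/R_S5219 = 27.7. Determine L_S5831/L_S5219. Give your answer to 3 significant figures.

Wien's law gives T ∝ 1/λ_max, so T_S5831/T_S5219 = λ_S5219/λ_S5831 = 592/822 = 0.7202.
Then L ∝ R²T⁴ gives L_S5831/L_S5219 = (27.7)² × (0.7202)⁴ = 767.3 × 0.2690 = 206.4.

206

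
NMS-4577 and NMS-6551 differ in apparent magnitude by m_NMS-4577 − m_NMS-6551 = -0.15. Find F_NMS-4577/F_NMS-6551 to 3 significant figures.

1.15

F_NMS-4577/F_NMS-6551 = 10^(−(m_NMS-4577 − m_NMS-6551)/2.5) = 10^(0.15/2.5) = 10^0.060 = 1.148.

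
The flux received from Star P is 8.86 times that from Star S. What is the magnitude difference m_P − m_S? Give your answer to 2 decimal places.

-2.37

m_P − m_S = −2.5 log₁₀(F_P/F_S) = −2.5 log₁₀(8.86) = −2.5 × (0.947) = -2.369.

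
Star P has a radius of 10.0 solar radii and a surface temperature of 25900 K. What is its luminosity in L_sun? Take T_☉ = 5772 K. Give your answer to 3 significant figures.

4.05×10^4 L_sun

L/L_☉ = (R/R_☉)² (T/T_☉)⁴ = (10.0)² × (25900/5772)⁴
       = 100.0 × (4.487)⁴ = 100.0 × 405.4 = 4.054×10^4.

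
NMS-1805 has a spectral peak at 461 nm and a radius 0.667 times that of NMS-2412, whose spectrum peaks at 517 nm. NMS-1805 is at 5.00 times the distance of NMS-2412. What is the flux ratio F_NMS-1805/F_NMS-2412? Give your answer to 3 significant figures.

Wien's law: T_NMS-1805/T_NMS-2412 = λ_NMS-2412/λ_NMS-1805 = 517/461 = 1.121.
L_NMS-1805/L_NMS-2412 = (R_NMS-1805/R_NMS-2412)²(T_NMS-1805/T_NMS-2412)⁴ = (0.667)²(1.121)⁴ = 0.7037.
F_NMS-1805/F_NMS-2412 = (L_NMS-1805/L_NMS-2412)/(d_NMS-1805/d_NMS-2412)² = 0.7037/(5.00)² = 0.02815.

0.0281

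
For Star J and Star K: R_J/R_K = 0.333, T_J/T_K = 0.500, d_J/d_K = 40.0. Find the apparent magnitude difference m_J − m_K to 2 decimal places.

L_J/L_K = (0.333)²(0.500)⁴ = 0.006931.
F_J/F_K = (L_J/L_K)/(d_J/d_K)² = 0.006931/1600 = 4.332×10^-6.
m_J − m_K = −2.5 log₁₀(4.332×10^-6) = 13.41.

13.41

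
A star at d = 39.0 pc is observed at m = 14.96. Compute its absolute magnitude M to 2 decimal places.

M = m − 5 log₁₀(d/10 pc) = 14.96 − 5 log₁₀(39.0/10)
  = 14.96 − 5 × 0.591 = 14.96 − 2.96 = 12.00.

12.00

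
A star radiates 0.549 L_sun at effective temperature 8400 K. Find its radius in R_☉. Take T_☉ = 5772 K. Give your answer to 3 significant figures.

0.350 R_☉

R/R_☉ = √(L/L_☉) / (T/T_☉)² = √(0.549) / (1.455)²
       = 0.7409 / 2.118 = 0.3498.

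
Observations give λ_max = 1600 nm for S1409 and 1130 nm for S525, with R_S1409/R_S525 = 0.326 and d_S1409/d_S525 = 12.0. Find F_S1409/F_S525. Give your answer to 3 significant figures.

Wien's law: T_S1409/T_S525 = λ_S525/λ_S1409 = 1130/1600 = 0.7063.
L_S1409/L_S525 = (R_S1409/R_S525)²(T_S1409/T_S525)⁴ = (0.326)²(0.7063)⁴ = 0.02644.
F_S1409/F_S525 = (L_S1409/L_S525)/(d_S1409/d_S525)² = 0.02644/(12.0)² = 1.836×10^-4.

1.84×10^-4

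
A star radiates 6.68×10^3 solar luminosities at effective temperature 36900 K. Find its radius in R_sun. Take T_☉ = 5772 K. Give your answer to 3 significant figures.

2.00 R_sun

R/R_☉ = √(L/L_☉) / (T/T_☉)² = √(6.68×10^3) / (6.393)²
       = 81.73 / 40.87 = 2.000.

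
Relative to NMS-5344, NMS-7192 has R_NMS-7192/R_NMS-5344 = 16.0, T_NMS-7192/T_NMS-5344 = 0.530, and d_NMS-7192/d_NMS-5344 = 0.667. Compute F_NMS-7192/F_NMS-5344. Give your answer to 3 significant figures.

45.4

L_NMS-7192/L_NMS-5344 = (R_NMS-7192/R_NMS-5344)²(T_NMS-7192/T_NMS-5344)⁴ = (16.0)² × (0.530)⁴ = 20.20.
F_NMS-7192/F_NMS-5344 = (L_NMS-7192/L_NMS-5344)/(d_NMS-7192/d_NMS-5344)² = 20.20 / (0.667)² = 45.40.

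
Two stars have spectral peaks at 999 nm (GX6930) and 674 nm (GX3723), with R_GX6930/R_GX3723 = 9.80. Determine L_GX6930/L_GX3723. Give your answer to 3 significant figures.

19.9

Wien's law gives T ∝ 1/λ_max, so T_GX6930/T_GX3723 = λ_GX3723/λ_GX6930 = 674/999 = 0.6747.
Then L ∝ R²T⁴ gives L_GX6930/L_GX3723 = (9.80)² × (0.6747)⁴ = 96.04 × 0.2072 = 19.90.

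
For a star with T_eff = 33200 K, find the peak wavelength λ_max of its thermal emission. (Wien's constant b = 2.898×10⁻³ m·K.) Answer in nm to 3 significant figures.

87.3 nm

λ_max = b/T = 2.898×10⁻³ / 33200 = 8.73×10^-8 m = 87.29 nm.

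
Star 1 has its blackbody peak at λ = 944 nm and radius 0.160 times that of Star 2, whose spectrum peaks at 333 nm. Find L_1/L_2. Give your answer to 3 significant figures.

Wien's law gives T ∝ 1/λ_max, so T_1/T_2 = λ_2/λ_1 = 333/944 = 0.3528.
Then L ∝ R²T⁴ gives L_1/L_2 = (0.160)² × (0.3528)⁴ = 0.02560 × 0.01548 = 3.964×10^-4.

3.96×10^-4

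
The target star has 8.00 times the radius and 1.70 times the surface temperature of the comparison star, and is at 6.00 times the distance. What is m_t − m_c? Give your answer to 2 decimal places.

-2.93

L_t/L_c = (8.00)²(1.70)⁴ = 534.5.
F_t/F_c = (L_t/L_c)/(d_t/d_c)² = 534.5/36.00 = 14.85.
m_t − m_c = −2.5 log₁₀(14.85) = -2.93.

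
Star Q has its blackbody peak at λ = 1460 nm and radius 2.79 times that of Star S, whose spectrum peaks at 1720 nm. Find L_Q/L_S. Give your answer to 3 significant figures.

Wien's law gives T ∝ 1/λ_max, so T_Q/T_S = λ_S/λ_Q = 1720/1460 = 1.178.
Then L ∝ R²T⁴ gives L_Q/L_S = (2.79)² × (1.178)⁴ = 7.784 × 1.926 = 14.99.

15.0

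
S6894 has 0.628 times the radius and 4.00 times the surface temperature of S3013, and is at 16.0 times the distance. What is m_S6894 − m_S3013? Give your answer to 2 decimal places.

L_S6894/L_S3013 = (0.628)²(4.00)⁴ = 101.0.
F_S6894/F_S3013 = (L_S6894/L_S3013)/(d_S6894/d_S3013)² = 101.0/256.0 = 0.3944.
m_S6894 − m_S3013 = −2.5 log₁₀(0.3944) = 1.01.

1.01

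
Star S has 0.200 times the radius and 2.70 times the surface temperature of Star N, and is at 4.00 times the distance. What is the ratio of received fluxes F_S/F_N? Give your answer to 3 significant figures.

0.133

L_S/L_N = (R_S/R_N)²(T_S/T_N)⁴ = (0.200)² × (2.70)⁴ = 2.126.
F_S/F_N = (L_S/L_N)/(d_S/d_N)² = 2.126 / (4.00)² = 0.1329.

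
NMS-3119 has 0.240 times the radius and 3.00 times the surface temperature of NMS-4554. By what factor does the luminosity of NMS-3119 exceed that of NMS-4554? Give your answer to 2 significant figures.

4.7

From the Stefan–Boltzmann law, L ∝ R²T⁴, so
L_NMS-3119/L_NMS-4554 = (R_NMS-3119/R_NMS-4554)² (T_NMS-3119/T_NMS-4554)⁴ = (0.240)² × (3.00)⁴ = 0.05760 × 81.00 = 4.666.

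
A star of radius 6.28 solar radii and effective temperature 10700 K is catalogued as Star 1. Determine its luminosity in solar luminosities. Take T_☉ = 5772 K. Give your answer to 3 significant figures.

466 solar luminosities

L/L_☉ = (R/R_☉)² (T/T_☉)⁴ = (6.28)² × (10700/5772)⁴
       = 39.44 × (1.854)⁴ = 39.44 × 11.81 = 465.7.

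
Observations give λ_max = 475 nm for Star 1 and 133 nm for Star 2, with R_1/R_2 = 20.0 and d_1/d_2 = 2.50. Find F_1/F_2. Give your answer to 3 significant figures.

Wien's law: T_1/T_2 = λ_2/λ_1 = 133/475 = 0.2800.
L_1/L_2 = (R_1/R_2)²(T_1/T_2)⁴ = (20.0)²(0.2800)⁴ = 2.459.
F_1/F_2 = (L_1/L_2)/(d_1/d_2)² = 2.459/(2.50)² = 0.3934.

0.393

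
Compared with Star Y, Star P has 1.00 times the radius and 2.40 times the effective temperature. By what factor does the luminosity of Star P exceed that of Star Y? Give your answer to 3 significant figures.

From the Stefan–Boltzmann law, L ∝ R²T⁴, so
L_P/L_Y = (R_P/R_Y)² (T_P/T_Y)⁴ = (1.00)² × (2.40)⁴ = 1.000 × 33.18 = 33.18.

33.2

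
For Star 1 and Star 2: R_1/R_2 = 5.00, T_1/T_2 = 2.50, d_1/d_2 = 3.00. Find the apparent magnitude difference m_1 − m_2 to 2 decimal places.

-5.09

L_1/L_2 = (5.00)²(2.50)⁴ = 976.6.
F_1/F_2 = (L_1/L_2)/(d_1/d_2)² = 976.6/9.000 = 108.5.
m_1 − m_2 = −2.5 log₁₀(108.5) = -5.09.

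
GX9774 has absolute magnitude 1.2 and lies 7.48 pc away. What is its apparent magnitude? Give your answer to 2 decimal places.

0.57

m = M + 5 log₁₀(d/10 pc) = 1.2 + 5 log₁₀(7.48/10)
  = 1.2 + 5 × -0.126 = 1.2 + -0.63 = 0.57.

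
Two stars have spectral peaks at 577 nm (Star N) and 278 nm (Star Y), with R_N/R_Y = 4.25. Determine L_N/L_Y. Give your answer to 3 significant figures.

Wien's law gives T ∝ 1/λ_max, so T_N/T_Y = λ_Y/λ_N = 278/577 = 0.4818.
Then L ∝ R²T⁴ gives L_N/L_Y = (4.25)² × (0.4818)⁴ = 18.06 × 0.05389 = 0.9733.

0.973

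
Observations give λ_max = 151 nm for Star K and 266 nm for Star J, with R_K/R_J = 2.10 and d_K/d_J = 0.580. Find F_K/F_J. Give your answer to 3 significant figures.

Wien's law: T_K/T_J = λ_J/λ_K = 266/151 = 1.762.
L_K/L_J = (R_K/R_J)²(T_K/T_J)⁴ = (2.10)²(1.762)⁴ = 42.47.
F_K/F_J = (L_K/L_J)/(d_K/d_J)² = 42.47/(0.580)² = 126.2.

126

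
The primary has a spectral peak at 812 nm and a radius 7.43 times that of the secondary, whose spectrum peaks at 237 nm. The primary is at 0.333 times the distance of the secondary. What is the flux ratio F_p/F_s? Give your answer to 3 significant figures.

Wien's law: T_p/T_s = λ_s/λ_p = 237/812 = 0.2919.
L_p/L_s = (R_p/R_s)²(T_p/T_s)⁴ = (7.43)²(0.2919)⁴ = 0.4006.
F_p/F_s = (L_p/L_s)/(d_p/d_s)² = 0.4006/(0.333)² = 3.613.

3.61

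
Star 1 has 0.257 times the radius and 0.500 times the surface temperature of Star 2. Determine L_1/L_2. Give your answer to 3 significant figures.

0.00413

From the Stefan–Boltzmann law, L ∝ R²T⁴, so
L_1/L_2 = (R_1/R_2)² (T_1/T_2)⁴ = (0.257)² × (0.500)⁴ = 0.06605 × 0.06250 = 0.004128.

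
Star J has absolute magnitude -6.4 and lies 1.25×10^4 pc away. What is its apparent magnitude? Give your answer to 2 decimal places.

9.08

m = M + 5 log₁₀(d/10 pc) = -6.4 + 5 log₁₀(1.25×10^4/10)
  = -6.4 + 5 × 3.097 = -6.4 + 15.48 = 9.08.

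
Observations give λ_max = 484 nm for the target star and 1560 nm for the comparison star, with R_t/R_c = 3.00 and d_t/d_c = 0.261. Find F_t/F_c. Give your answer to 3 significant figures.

Wien's law: T_t/T_c = λ_c/λ_t = 1560/484 = 3.223.
L_t/L_c = (R_t/R_c)²(T_t/T_c)⁴ = (3.00)²(3.223)⁴ = 971.3.
F_t/F_c = (L_t/L_c)/(d_t/d_c)² = 971.3/(0.261)² = 1.426×10^4.

1.43×10^4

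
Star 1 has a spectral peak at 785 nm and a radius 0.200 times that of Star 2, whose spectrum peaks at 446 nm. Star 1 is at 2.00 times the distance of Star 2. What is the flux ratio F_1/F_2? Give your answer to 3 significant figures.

0.00104

Wien's law: T_1/T_2 = λ_2/λ_1 = 446/785 = 0.5682.
L_1/L_2 = (R_1/R_2)²(T_1/T_2)⁴ = (0.200)²(0.5682)⁴ = 0.004168.
F_1/F_2 = (L_1/L_2)/(d_1/d_2)² = 0.004168/(2.00)² = 0.001042.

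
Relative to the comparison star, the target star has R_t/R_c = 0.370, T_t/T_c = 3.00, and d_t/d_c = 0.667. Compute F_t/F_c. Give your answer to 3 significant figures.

24.9

L_t/L_c = (R_t/R_c)²(T_t/T_c)⁴ = (0.370)² × (3.00)⁴ = 11.09.
F_t/F_c = (L_t/L_c)/(d_t/d_c)² = 11.09 / (0.667)² = 24.93.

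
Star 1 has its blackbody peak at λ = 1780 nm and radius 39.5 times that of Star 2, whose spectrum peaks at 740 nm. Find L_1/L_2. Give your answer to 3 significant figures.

46.6

Wien's law gives T ∝ 1/λ_max, so T_1/T_2 = λ_2/λ_1 = 740/1780 = 0.4157.
Then L ∝ R²T⁴ gives L_1/L_2 = (39.5)² × (0.4157)⁴ = 1560 × 0.02987 = 46.61.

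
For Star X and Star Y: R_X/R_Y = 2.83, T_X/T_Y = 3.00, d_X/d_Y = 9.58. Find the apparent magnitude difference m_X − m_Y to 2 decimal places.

L_X/L_Y = (2.83)²(3.00)⁴ = 648.7.
F_X/F_Y = (L_X/L_Y)/(d_X/d_Y)² = 648.7/91.78 = 7.068.
m_X − m_Y = −2.5 log₁₀(7.068) = -2.12.

-2.12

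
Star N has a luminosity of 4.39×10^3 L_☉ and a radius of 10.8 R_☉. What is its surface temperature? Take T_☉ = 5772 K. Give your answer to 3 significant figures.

T/T_☉ = (L/L_☉)^(1/4) / (R/R_☉)^(1/2)
T = 5772 × (4.39×10^3)^(1/4) / √(10.8) = 5772 × 8.140 / 3.286 = 1.430×10^4 K.

1.43×10^4 K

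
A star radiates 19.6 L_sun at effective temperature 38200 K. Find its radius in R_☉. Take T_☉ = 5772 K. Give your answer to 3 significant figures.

0.101 R_☉

R/R_☉ = √(L/L_☉) / (T/T_☉)² = √(19.6) / (6.618)²
       = 4.427 / 43.80 = 0.1011.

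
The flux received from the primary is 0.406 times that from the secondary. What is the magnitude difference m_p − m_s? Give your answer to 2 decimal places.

m_p − m_s = −2.5 log₁₀(F_p/F_s) = −2.5 log₁₀(0.406) = −2.5 × (-0.391) = 0.979.

0.98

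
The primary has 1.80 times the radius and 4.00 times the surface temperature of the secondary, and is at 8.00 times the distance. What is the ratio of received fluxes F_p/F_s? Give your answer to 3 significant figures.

L_p/L_s = (R_p/R_s)²(T_p/T_s)⁴ = (1.80)² × (4.00)⁴ = 829.4.
F_p/F_s = (L_p/L_s)/(d_p/d_s)² = 829.4 / (8.00)² = 12.96.

13.0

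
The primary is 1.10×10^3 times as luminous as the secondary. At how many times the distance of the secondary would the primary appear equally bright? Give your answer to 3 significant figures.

33.2

Equal flux requires L_p/d_p² = L_s/d_s², so d_p/d_s = √(L_p/L_s)
= √(1.10×10^3) = 33.17.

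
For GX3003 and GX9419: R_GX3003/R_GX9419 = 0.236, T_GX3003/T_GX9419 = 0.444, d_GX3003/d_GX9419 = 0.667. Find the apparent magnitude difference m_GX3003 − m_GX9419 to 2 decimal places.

5.78

L_GX3003/L_GX9419 = (0.236)²(0.444)⁴ = 0.002164.
F_GX3003/F_GX9419 = (L_GX3003/L_GX9419)/(d_GX3003/d_GX9419)² = 0.002164/0.4449 = 0.004865.
m_GX3003 − m_GX9419 = −2.5 log₁₀(0.004865) = 5.78.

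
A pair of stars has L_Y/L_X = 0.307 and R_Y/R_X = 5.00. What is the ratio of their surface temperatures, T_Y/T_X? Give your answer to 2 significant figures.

L ∝ R²T⁴ gives T ∝ (L/R²)^(1/4), so
T_Y/T_X = (0.307 / 5.00²)^(1/4) = (0.01228)^(1/4) = 0.3329.

0.33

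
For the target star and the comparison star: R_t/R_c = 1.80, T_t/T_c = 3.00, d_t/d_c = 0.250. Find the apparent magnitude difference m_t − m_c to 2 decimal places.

L_t/L_c = (1.80)²(3.00)⁴ = 262.4.
F_t/F_c = (L_t/L_c)/(d_t/d_c)² = 262.4/0.06250 = 4199.
m_t − m_c = −2.5 log₁₀(4199) = -9.06.

-9.06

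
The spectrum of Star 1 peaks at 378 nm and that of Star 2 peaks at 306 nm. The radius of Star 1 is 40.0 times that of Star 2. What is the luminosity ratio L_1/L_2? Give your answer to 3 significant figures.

Wien's law gives T ∝ 1/λ_max, so T_1/T_2 = λ_2/λ_1 = 306/378 = 0.8095.
Then L ∝ R²T⁴ gives L_1/L_2 = (40.0)² × (0.8095)⁴ = 1600 × 0.4295 = 687.1.

687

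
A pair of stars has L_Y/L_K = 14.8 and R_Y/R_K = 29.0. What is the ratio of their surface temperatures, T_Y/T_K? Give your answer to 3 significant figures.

0.364

L ∝ R²T⁴ gives T ∝ (L/R²)^(1/4), so
T_Y/T_K = (14.8 / 29.0²)^(1/4) = (0.01760)^(1/4) = 0.3642.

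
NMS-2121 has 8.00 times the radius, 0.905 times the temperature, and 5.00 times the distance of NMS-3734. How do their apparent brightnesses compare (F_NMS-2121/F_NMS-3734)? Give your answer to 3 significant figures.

L_NMS-2121/L_NMS-3734 = (R_NMS-2121/R_NMS-3734)²(T_NMS-2121/T_NMS-3734)⁴ = (8.00)² × (0.905)⁴ = 42.93.
F_NMS-2121/F_NMS-3734 = (L_NMS-2121/L_NMS-3734)/(d_NMS-2121/d_NMS-3734)² = 42.93 / (5.00)² = 1.717.

1.72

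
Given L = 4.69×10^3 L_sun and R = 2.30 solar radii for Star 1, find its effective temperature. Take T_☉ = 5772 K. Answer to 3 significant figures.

T/T_☉ = (L/L_☉)^(1/4) / (R/R_☉)^(1/2)
T = 5772 × (4.69×10^3)^(1/4) / √(2.30) = 5772 × 8.275 / 1.517 = 3.150×10^4 K.

3.15×10^4 K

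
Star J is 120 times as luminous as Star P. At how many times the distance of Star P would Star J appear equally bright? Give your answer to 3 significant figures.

Equal flux requires L_J/d_J² = L_P/d_P², so d_J/d_P = √(L_J/L_P)
= √(120) = 10.95.

11.0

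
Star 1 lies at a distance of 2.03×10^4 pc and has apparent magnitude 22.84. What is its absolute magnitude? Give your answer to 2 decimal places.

6.30

M = m − 5 log₁₀(d/10 pc) = 22.84 − 5 log₁₀(2.03×10^4/10)
  = 22.84 − 5 × 3.307 = 22.84 − 16.54 = 6.30.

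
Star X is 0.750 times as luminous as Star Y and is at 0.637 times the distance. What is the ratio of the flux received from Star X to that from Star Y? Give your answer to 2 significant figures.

1.8

F = L/(4πd²), so F_X/F_Y = (L_X/L_Y) / (d_X/d_Y)²
= 0.750 / (0.637)² = 0.750 / 0.4058 = 1.848.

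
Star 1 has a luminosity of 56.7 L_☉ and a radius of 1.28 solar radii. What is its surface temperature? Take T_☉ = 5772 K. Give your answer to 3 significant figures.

1.40×10^4 K

T/T_☉ = (L/L_☉)^(1/4) / (R/R_☉)^(1/2)
T = 5772 × (56.7)^(1/4) / √(1.28) = 5772 × 2.744 / 1.131 = 1.400×10^4 K.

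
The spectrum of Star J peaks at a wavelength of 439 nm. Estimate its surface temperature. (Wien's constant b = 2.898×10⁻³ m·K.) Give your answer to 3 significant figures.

6.60×10^3 K

T = b/λ_max = 2.898×10⁻³ / (439×10⁻⁹) = 6601 K.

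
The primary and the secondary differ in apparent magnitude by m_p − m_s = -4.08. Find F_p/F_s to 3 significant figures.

F_p/F_s = 10^(−(m_p − m_s)/2.5) = 10^(4.08/2.5) = 10^1.632 = 42.85.

42.9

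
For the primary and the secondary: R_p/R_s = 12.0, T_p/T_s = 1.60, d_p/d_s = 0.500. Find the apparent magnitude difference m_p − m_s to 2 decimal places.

-8.94

L_p/L_s = (12.0)²(1.60)⁴ = 943.7.
F_p/F_s = (L_p/L_s)/(d_p/d_s)² = 943.7/0.2500 = 3775.
m_p − m_s = −2.5 log₁₀(3775) = -8.94.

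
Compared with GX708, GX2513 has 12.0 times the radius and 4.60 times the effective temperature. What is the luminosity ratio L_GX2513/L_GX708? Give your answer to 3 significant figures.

From the Stefan–Boltzmann law, L ∝ R²T⁴, so
L_GX2513/L_GX708 = (R_GX2513/R_GX708)² (T_GX2513/T_GX708)⁴ = (12.0)² × (4.60)⁴ = 144.0 × 447.7 = 6.448×10^4.

6.45×10^4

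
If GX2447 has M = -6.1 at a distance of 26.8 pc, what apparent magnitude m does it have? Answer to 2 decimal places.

-3.96

m = M + 5 log₁₀(d/10 pc) = -6.1 + 5 log₁₀(26.8/10)
  = -6.1 + 5 × 0.428 = -6.1 + 2.14 = -3.96.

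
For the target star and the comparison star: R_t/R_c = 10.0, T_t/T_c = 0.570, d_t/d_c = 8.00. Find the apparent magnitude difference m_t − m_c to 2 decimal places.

1.96

L_t/L_c = (10.0)²(0.570)⁴ = 10.56.
F_t/F_c = (L_t/L_c)/(d_t/d_c)² = 10.56/64.00 = 0.1649.
m_t − m_c = −2.5 log₁₀(0.1649) = 1.96.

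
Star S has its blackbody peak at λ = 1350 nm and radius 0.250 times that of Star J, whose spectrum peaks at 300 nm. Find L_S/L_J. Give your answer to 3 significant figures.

1.52×10^-4

Wien's law gives T ∝ 1/λ_max, so T_S/T_J = λ_J/λ_S = 300/1350 = 0.2222.
Then L ∝ R²T⁴ gives L_S/L_J = (0.250)² × (0.2222)⁴ = 0.06250 × 0.002439 = 1.524×10^-4.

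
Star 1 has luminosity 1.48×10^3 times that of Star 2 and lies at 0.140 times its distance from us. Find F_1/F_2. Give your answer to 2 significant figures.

F = L/(4πd²), so F_1/F_2 = (L_1/L_2) / (d_1/d_2)²
= 1.48×10^3 / (0.140)² = 1.48×10^3 / 0.01960 = 7.551×10^4.

7.6×10^4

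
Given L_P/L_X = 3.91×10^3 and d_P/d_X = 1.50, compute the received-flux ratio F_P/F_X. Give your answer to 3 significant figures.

1.74×10^3

F = L/(4πd²), so F_P/F_X = (L_P/L_X) / (d_P/d_X)²
= 3.91×10^3 / (1.50)² = 3.91×10^3 / 2.250 = 1738.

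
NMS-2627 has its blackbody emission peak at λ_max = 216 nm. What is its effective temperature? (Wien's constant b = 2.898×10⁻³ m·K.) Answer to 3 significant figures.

T = b/λ_max = 2.898×10⁻³ / (216×10⁻⁹) = 1.342×10^4 K.

1.34×10^4 K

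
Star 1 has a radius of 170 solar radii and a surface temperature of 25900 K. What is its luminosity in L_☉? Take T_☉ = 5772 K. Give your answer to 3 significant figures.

1.17×10^7 L_☉

L/L_☉ = (R/R_☉)² (T/T_☉)⁴ = (170)² × (25900/5772)⁴
       = 2.890×10^4 × (4.487)⁴ = 2.890×10^4 × 405.4 = 1.172×10^7.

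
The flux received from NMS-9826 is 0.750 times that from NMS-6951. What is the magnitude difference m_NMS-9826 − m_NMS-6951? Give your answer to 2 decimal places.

0.31

m_NMS-9826 − m_NMS-6951 = −2.5 log₁₀(F_NMS-9826/F_NMS-6951) = −2.5 log₁₀(0.750) = −2.5 × (-0.125) = 0.312.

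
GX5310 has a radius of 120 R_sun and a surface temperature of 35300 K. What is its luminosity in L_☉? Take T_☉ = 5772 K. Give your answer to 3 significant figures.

2.01×10^7 L_☉

L/L_☉ = (R/R_☉)² (T/T_☉)⁴ = (120)² × (35300/5772)⁴
       = 1.440×10^4 × (6.116)⁴ = 1.440×10^4 × 1399 = 2.014×10^7.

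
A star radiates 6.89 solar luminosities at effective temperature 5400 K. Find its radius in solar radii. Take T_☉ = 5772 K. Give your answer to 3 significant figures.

3.00 solar radii

R/R_☉ = √(L/L_☉) / (T/T_☉)² = √(6.89) / (0.9356)²
       = 2.625 / 0.8753 = 2.999.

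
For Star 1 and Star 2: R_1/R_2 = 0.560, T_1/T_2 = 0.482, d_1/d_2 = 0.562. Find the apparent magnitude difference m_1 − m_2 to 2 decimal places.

3.18

L_1/L_2 = (0.560)²(0.482)⁴ = 0.01693.
F_1/F_2 = (L_1/L_2)/(d_1/d_2)² = 0.01693/0.3158 = 0.05359.
m_1 − m_2 = −2.5 log₁₀(0.05359) = 3.18.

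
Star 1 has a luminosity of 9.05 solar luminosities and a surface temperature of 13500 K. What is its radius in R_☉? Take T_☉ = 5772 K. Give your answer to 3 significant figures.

0.550 R_☉

R/R_☉ = √(L/L_☉) / (T/T_☉)² = √(9.05) / (2.339)²
       = 3.008 / 5.470 = 0.5499.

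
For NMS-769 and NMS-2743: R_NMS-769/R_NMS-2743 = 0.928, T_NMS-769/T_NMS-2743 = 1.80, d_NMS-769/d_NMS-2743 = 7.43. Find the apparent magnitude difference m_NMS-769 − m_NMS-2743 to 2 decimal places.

L_NMS-769/L_NMS-2743 = (0.928)²(1.80)⁴ = 9.040.
F_NMS-769/F_NMS-2743 = (L_NMS-769/L_NMS-2743)/(d_NMS-769/d_NMS-2743)² = 9.040/55.20 = 0.1638.
m_NMS-769 − m_NMS-2743 = −2.5 log₁₀(0.1638) = 1.96.

1.96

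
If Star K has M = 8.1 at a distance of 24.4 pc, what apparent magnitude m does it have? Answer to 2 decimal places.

m = M + 5 log₁₀(d/10 pc) = 8.1 + 5 log₁₀(24.4/10)
  = 8.1 + 5 × 0.387 = 8.1 + 1.94 = 10.04.

10.04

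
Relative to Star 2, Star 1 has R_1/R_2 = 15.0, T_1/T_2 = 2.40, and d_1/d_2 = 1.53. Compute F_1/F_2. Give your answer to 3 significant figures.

L_1/L_2 = (R_1/R_2)²(T_1/T_2)⁴ = (15.0)² × (2.40)⁴ = 7465.
F_1/F_2 = (L_1/L_2)/(d_1/d_2)² = 7465 / (1.53)² = 3189.

3.19×10^3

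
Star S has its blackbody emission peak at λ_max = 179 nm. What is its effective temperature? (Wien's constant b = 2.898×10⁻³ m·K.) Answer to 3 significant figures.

1.62×10^4 K

T = b/λ_max = 2.898×10⁻³ / (179×10⁻⁹) = 1.619×10^4 K.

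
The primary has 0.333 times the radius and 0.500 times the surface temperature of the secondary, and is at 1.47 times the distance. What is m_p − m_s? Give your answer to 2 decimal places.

L_p/L_s = (0.333)²(0.500)⁴ = 0.006931.
F_p/F_s = (L_p/L_s)/(d_p/d_s)² = 0.006931/2.161 = 0.003207.
m_p − m_s = −2.5 log₁₀(0.003207) = 6.23.

6.23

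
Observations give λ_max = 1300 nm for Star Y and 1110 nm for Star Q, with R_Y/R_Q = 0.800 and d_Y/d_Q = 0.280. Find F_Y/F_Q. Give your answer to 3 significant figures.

4.34

Wien's law: T_Y/T_Q = λ_Q/λ_Y = 1110/1300 = 0.8538.
L_Y/L_Q = (R_Y/R_Q)²(T_Y/T_Q)⁴ = (0.800)²(0.8538)⁴ = 0.3402.
F_Y/F_Q = (L_Y/L_Q)/(d_Y/d_Q)² = 0.3402/(0.280)² = 4.339.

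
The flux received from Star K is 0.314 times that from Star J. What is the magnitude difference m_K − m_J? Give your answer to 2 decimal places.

m_K − m_J = −2.5 log₁₀(F_K/F_J) = −2.5 log₁₀(0.314) = −2.5 × (-0.503) = 1.258.

1.26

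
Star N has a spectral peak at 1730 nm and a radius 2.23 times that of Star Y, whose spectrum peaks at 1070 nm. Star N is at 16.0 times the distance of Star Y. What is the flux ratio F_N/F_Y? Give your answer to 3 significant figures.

0.00284

Wien's law: T_N/T_Y = λ_Y/λ_N = 1070/1730 = 0.6185.
L_N/L_Y = (R_N/R_Y)²(T_N/T_Y)⁴ = (2.23)²(0.6185)⁴ = 0.7277.
F_N/F_Y = (L_N/L_Y)/(d_N/d_Y)² = 0.7277/(16.0)² = 0.002843.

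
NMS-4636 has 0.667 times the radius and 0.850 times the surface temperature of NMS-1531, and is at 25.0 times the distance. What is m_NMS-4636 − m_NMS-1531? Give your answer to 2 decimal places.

8.57

L_NMS-4636/L_NMS-1531 = (0.667)²(0.850)⁴ = 0.2322.
F_NMS-4636/F_NMS-1531 = (L_NMS-4636/L_NMS-1531)/(d_NMS-4636/d_NMS-1531)² = 0.2322/625.0 = 3.716×10^-4.
m_NMS-4636 − m_NMS-1531 = −2.5 log₁₀(3.716×10^-4) = 8.57.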